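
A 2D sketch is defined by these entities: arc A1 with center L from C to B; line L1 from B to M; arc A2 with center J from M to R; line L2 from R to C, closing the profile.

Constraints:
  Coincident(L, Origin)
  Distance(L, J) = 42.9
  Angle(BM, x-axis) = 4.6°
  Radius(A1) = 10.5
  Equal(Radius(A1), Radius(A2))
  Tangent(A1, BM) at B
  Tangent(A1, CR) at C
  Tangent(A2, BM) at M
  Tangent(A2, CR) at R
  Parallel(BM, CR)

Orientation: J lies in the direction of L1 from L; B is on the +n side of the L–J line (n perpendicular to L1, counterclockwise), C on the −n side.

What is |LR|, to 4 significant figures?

44.17

The slot axis is L1's direction at 4.6°, so u = (cos 4.6°, sin 4.6°) = (0.9968, 0.08020) and n = (−sin 4.6°, cos 4.6°) = (-0.08020, 0.9968). L is at the origin and J lies 42.9 along u from L, so J = 42.9·u = (42.76, 3.441). Tangency of A1 to both parallel lines with radius 10.5 puts B and C at L ± 10.5·n: B = (-0.8421, 10.47), C = (0.8421, -10.47). Equal radii place M and R the same way about J: M = J + 10.5·n = (41.92, 13.91), R = J − 10.5·n = (43.60, -7.026). Then |LR| = |R − L| = 44.17.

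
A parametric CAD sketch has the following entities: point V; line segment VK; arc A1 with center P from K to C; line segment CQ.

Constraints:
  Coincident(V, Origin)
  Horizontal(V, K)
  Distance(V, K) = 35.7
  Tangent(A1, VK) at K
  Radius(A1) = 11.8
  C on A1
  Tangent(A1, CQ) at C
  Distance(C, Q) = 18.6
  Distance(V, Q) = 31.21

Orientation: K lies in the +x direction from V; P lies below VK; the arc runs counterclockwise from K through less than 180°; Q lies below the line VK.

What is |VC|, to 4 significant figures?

25.81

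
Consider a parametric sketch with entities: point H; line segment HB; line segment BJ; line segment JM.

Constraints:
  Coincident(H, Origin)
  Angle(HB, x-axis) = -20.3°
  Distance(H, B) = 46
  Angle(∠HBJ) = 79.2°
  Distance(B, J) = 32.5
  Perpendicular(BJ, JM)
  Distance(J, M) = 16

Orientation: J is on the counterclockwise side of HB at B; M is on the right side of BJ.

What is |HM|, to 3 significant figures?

65.7

H is at the origin; HB runs at -20.3° with length 46.0, so B = 46.0·(cos -20.3°, sin -20.3°) = (43.1, -16.0). ∠HBJ = 79.2°, so BJ runs at -20.3° + (180° − 79.2°) = 80.5° from the x-axis; with |BJ| = 32.5, J = B + 32.5·(cos 80.5°, sin 80.5°) = (48.5, 16.1). BJ is perpendicular to JM; with |JM| = 16.0 on the right of BJ, M = J + 16.0·(0.986, -0.165) = (64.3, 13.5). Then |HM| = |M − H| = 65.7.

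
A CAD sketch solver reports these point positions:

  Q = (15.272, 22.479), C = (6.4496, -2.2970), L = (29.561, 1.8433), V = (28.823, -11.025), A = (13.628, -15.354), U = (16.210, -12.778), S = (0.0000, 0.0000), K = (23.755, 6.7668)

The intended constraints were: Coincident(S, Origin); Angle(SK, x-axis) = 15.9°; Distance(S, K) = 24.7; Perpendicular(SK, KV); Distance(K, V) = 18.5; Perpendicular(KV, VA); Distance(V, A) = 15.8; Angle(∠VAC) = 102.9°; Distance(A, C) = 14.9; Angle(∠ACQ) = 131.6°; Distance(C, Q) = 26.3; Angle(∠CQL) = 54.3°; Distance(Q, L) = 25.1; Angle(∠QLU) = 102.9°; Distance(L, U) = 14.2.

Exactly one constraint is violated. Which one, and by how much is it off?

Distance(L, U) = 14.2 — off by 5.60.

S = (0.00, 0.00) ✓; SK at 15.90° ✓; |SK| = 24.70 ✓; ∠(SK, KV) = 90.00° ✓; |KV| = 18.50 ✓; ∠(KV, VA) = 90.00° ✓; |VA| = 15.80 ✓; ∠VAC = 102.9° ✓; |AC| = 14.90 ✓; ∠ACQ = 131.6° ✓; |CQ| = 26.30 ✓; ∠CQL = 54.30° ✓; |QL| = 25.10 ✓; ∠QLU = 102.9° ✓; |LU| = 19.80 ✗.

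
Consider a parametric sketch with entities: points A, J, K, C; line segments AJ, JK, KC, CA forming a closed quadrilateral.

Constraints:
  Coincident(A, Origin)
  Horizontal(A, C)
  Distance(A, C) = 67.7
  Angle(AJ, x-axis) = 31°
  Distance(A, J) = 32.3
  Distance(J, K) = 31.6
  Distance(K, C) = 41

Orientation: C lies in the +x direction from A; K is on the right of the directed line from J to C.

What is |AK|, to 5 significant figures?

33.062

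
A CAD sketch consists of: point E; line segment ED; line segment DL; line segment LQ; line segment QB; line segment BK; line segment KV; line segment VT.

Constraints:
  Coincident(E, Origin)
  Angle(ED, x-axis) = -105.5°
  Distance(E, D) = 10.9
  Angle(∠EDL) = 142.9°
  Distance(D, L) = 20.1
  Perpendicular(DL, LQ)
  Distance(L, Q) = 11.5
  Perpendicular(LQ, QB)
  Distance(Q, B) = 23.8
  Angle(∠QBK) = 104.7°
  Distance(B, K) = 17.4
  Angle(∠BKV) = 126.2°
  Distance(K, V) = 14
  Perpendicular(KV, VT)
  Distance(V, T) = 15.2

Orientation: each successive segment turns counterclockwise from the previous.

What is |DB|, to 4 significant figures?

12.08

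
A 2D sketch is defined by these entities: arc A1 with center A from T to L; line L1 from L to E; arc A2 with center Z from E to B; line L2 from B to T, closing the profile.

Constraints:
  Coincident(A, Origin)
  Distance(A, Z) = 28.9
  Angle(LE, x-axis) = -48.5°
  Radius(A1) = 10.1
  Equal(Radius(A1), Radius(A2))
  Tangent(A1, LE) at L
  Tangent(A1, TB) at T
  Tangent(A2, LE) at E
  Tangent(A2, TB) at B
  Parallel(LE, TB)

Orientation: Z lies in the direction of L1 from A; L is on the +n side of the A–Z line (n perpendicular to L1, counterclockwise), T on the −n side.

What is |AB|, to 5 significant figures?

30.614

The slot axis is L1's direction at -48.5°, so u = (cos -48.5°, sin -48.5°) = (0.66262, -0.74896) and n = (−sin -48.5°, cos -48.5°) = (0.74896, 0.66262). A is at the origin and Z lies 28.9 along u from A, so Z = 28.9·u = (19.150, -21.645). Tangency of A1 to both parallel lines with radius 10.1 puts L and T at A ± 10.1·n: L = (7.5645, 6.6925), T = (-7.5645, -6.6925). Equal radii place E and B the same way about Z: E = Z + 10.1·n = (26.714, -14.952), B = Z − 10.1·n = (11.585, -28.337). Then |AB| = |B − A| = 30.614.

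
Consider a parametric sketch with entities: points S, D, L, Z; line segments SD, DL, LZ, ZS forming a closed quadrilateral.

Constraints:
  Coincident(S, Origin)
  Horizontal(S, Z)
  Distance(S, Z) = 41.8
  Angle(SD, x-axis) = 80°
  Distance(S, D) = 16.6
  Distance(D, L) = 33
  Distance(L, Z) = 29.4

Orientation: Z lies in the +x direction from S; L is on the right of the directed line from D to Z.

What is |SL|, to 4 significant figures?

21.18

S is at the origin; S and Z share the same y with |SZ| = 41.8 and Z in +x, so Z = (41.8, 0). SD runs at 80.0° with |SD| = 16.6, so D = (2.883, 16.35). L is determined by |DL| = 33.0 and |LZ| = 29.4 together: it lies at the intersection of circle(D, 33.0) and circle(Z, 29.4). With |DZ| = 42.21, the foot of the radical line on DZ is 23.77 from D and the perpendicular offset is √(33.0² − 23.77²) = 22.89. Taking the right-of-DZ solution: L = (15.93, -13.96).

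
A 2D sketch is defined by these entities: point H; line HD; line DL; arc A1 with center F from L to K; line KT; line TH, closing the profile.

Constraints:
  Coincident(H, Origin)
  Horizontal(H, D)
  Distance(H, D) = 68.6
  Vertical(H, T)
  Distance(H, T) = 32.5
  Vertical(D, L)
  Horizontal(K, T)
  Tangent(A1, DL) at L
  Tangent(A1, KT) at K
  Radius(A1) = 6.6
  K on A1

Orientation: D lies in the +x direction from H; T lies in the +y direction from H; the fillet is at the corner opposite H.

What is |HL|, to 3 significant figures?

73.3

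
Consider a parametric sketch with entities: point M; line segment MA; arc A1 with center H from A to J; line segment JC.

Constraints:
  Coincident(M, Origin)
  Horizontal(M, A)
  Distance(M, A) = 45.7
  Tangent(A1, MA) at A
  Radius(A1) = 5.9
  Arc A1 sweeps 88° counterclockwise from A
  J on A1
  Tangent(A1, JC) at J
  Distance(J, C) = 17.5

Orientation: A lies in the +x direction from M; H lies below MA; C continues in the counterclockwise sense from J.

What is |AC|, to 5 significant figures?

24.079

M is at the origin; M and A share the same y with |MA| = 45.7 and A on the +x side, so A = (45.700, 0.0000). Since A1 is tangent to MA there, HA ⟂ MA, so H = A + (0, -5.9) = (45.700, -5.9000). On A1, A sits at bearing 90° from H; an 88° counterclockwise sweep puts J at bearing 178°, so J = H + 5.9·(cos 178°, sin 178°) = (39.804, -5.6941). Since A1 is tangent to JC there, HJ ⟂ JC, so JC runs along (−sin 178°, cos 178°); with |JC| = 17.5, C = (39.193, -23.183). Then |AC| = |C − A| = 24.079.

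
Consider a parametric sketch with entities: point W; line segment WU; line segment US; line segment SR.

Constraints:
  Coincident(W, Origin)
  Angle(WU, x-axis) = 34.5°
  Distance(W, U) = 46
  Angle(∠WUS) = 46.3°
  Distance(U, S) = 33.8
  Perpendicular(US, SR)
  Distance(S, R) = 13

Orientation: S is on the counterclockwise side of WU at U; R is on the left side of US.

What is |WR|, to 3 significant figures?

20.4

∠WUS = 46.3°, so US runs at 34.5° + (180° − 46.3°) = 168° from the x-axis; with |US| = 33.8, S = U + 33.8·(cos 168°, sin 168°) = (4.82, 33.0). The perpendicularity gives SR at right angles to US; with |SR| = 13.0 on the left of US, R = S + 13.0·(-0.204, -0.979) = (2.17, 20.2). Then |WR| = |R − W| = 20.4.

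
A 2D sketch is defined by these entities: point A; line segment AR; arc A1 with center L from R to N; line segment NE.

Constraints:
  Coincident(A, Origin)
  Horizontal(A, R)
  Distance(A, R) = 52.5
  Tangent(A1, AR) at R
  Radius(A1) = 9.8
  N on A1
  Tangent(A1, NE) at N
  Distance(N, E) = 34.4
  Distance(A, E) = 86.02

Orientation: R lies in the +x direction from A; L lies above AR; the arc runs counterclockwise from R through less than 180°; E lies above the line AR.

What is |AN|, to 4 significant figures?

60.95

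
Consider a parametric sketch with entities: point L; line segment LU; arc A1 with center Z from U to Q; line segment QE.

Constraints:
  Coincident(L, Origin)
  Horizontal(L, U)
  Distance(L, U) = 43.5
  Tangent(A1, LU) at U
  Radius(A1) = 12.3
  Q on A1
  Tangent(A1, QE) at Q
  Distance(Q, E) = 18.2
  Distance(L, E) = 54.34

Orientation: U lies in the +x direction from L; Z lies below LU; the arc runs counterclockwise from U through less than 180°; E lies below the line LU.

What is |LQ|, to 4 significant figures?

37.80

L is at the origin; L and U share the same y with |LU| = 43.5 and U on the +x side, so U = (43.50, 0.000). A1 meets LU tangentially, so ZU is at right angles to LU, so Z = U + (0, -12.3) = (43.50, -12.30). Since ZQ ⟂ QE (tangency), |ZE| = √(12.3² + 18.2²) = 21.97 regardless of where Q sits on A1. So E lies on both circle(L, 54.34) and circle(Z, 21.97); the below-LU intersection is E = (42.20, -34.23). Q is the foot of the tangent from E: Q = (32.92, -18.57).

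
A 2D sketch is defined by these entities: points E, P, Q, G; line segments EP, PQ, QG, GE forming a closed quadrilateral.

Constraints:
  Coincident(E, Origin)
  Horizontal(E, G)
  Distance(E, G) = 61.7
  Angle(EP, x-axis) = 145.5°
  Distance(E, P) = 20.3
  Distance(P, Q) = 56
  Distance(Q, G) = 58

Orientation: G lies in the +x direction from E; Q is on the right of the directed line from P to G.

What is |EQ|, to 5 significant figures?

37.725

Checks: |PQ| = 56.00 ✓; |QG| = 58.00 ✓.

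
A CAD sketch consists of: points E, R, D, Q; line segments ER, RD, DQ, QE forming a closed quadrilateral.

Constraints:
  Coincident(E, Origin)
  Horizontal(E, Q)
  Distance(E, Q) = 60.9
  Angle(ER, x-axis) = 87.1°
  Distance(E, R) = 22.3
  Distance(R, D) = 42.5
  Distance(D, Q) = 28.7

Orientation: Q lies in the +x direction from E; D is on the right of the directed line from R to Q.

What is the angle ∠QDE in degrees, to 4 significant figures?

157.5°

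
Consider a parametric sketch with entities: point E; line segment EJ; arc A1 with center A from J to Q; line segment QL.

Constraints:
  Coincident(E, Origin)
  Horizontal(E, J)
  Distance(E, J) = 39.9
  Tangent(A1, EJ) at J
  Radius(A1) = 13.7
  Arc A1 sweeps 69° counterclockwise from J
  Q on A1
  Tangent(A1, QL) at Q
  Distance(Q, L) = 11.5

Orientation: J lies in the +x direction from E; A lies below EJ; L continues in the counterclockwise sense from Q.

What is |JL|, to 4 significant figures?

25.83

E is at the origin; E and J share the same y with |EJ| = 39.9 and J on the +x side, so J = (39.90, 0.000). Tangency of A1 to EJ means the radius AJ is perpendicular to EJ, so A = J + (0, -13.7) = (39.90, -13.70). On A1, J sits at bearing 90° from A; a 69° counterclockwise sweep puts Q at bearing 159°, so Q = A + 13.7·(cos 159°, sin 159°) = (27.11, -8.790). The tangent condition forces AQ to be normal to QL, so QL runs along (−sin 159°, cos 159°); with |QL| = 11.5, L = (22.99, -19.53). Then |JL| = |L − J| = 25.83.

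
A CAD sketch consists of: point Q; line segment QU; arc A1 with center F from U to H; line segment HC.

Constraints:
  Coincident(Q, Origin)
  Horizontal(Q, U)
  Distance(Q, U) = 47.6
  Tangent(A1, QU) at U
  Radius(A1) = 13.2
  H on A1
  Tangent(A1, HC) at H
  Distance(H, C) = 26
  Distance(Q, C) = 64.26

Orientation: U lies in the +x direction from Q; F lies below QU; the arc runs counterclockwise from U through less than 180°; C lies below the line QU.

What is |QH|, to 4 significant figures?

40.91

Q is at the origin; Q and U share the same y with |QU| = 47.6 and U on the +x side, so U = (47.60, 0.000). The tangent condition forces FU to be normal to QU, so F = U + (0, -13.2) = (47.60, -13.20). Since FH ⟂ HC (tangency), |FC| = √(13.2² + 26.0²) = 29.16 regardless of where H sits on A1. So C lies on both circle(Q, 64.26) and circle(F, 29.16); the below-QU intersection is C = (48.33, -42.35). H is the foot of the tangent from C: H = (35.98, -19.47).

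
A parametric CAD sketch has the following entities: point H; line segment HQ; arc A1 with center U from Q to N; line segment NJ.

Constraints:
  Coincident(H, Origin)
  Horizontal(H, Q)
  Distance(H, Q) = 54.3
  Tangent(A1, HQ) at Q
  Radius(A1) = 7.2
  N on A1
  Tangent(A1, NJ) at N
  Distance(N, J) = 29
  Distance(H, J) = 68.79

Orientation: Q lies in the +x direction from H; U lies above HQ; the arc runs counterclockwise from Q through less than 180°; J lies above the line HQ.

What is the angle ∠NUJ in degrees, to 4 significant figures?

76.06°

Checks: |UN| = 7.200 ✓; ∠(UN, NJ) = 90.00° ✓; |NJ| = 29.00 ✓; |HJ| = 68.79 ✓.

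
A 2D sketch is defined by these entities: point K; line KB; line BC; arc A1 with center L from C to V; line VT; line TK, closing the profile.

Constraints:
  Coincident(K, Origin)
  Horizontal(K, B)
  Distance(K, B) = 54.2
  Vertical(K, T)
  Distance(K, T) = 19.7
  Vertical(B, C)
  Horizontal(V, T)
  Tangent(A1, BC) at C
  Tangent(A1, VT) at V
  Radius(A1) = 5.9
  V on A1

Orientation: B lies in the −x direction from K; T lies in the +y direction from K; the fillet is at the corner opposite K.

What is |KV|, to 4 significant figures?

52.16

The virtual corner opposite K is at (-54.20, 19.70). The tangent condition forces LC to be normal to BC and tangency of A1 to VT means the radius LV is perpendicular to VT, with radius 5.9, so the center L sits 5.9 in from both sides at L = (-48.30, 13.80). That places the tangent points at C = (-54.20, 13.80) on BC and V = (-48.30, 19.70) on VT. Then |KV| = |V − K| = 52.16.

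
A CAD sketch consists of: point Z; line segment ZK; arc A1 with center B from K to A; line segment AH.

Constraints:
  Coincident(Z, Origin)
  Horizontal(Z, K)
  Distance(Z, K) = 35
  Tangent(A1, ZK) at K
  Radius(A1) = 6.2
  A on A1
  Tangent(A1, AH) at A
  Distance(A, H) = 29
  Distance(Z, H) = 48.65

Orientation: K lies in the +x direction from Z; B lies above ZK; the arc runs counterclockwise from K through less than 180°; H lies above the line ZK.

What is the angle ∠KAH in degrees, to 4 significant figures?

127.0°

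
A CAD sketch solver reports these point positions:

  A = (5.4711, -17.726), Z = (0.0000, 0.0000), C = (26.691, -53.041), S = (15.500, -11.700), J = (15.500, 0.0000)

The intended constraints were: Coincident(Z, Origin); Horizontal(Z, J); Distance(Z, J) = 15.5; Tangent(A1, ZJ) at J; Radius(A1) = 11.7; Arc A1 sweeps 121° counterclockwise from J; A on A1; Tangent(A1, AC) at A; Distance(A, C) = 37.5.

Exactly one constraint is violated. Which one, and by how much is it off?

Distance(A, C) = 37.5 — off by 3.70.

Z = (0.00, 0.00) ✓; Z.y = 0.00, J.y = 0.00 ✓; |ZJ| = 15.50 ✓; ∠(SJ, JZ) = 90.00° ✓; |SJ| = 11.70 ✓; bearing(S→A) − bearing(S→J) = 121.0° ✓; |SA| = 11.70 ✓; ∠(SA, AC) = 90.00° ✓; |AC| = 41.20 ✗.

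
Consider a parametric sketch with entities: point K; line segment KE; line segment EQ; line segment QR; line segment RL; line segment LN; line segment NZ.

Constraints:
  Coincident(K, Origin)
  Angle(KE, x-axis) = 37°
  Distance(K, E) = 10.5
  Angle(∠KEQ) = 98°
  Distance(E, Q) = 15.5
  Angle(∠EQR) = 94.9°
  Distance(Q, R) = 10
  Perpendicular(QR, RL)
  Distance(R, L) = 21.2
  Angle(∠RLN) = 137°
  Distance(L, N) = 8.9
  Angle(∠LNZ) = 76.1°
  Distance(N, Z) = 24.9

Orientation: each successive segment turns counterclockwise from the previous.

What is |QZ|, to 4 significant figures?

11.85

K is at the origin; KE runs at 37.0° with length 10.5, so E = (8.386, 6.319). ∠KEQ = 98.0° gives EQ at 119.0° from the x-axis; with |EQ| = 15.5, Q = (0.8711, 19.88). ∠EQR = 94.9° gives QR at -155.9° from the x-axis; with |QR| = 10.0, R = (-8.257, 15.79). The perpendicularity gives RL at right angles to QR, so RL runs at -65.90°; with |RL| = 21.2, L = (0.3994, -3.560). ∠RLN = 137.0° gives LN at -22.90° from the x-axis; with |LN| = 8.9, N = (8.598, -7.023). ∠LNZ = 76.1° gives NZ at 81.00° from the x-axis; with |NZ| = 24.9, Z = (12.49, 17.57). Then |QZ| = |Z − Q| = 11.85.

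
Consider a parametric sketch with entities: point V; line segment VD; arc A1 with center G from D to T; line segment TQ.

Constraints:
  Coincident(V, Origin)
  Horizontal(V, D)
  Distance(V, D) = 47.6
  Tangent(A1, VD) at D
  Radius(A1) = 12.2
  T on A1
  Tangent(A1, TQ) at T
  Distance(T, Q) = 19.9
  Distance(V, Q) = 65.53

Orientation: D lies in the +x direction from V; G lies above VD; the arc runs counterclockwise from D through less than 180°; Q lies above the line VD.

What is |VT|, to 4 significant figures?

61.31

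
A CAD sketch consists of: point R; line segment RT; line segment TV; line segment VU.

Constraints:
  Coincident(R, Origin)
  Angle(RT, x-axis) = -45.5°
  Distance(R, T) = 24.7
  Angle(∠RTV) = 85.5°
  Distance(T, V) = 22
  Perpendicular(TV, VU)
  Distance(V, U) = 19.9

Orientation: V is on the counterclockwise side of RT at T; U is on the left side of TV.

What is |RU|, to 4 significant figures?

20.61

R is at the origin; RT runs at -45.5° with length 24.7, so T = 24.7·(cos -45.5°, sin -45.5°) = (17.31, -17.62). ∠RTV = 85.5°, so TV runs at -45.5° + (180° − 85.5°) = 49.00° from the x-axis; with |TV| = 22.0, V = T + 22.0·(cos 49.00°, sin 49.00°) = (31.75, -1.014). TV is perpendicular to VU; with |VU| = 19.9 on the left of TV, U = V + 19.9·(-0.7547, 0.6561) = (16.73, 12.04). Then |RU| = |U − R| = 20.61.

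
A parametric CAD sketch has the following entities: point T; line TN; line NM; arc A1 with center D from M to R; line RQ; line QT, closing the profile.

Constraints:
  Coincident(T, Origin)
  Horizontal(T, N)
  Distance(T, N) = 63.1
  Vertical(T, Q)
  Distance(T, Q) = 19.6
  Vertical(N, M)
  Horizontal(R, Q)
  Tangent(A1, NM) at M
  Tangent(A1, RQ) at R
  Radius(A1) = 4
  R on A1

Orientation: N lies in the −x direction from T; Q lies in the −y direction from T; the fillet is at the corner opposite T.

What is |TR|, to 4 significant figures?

62.27

T is at the origin; T and N share the same y with |TN| = 63.1 and N on the −x side, so N = (-63.10, 0.000). T and Q share the same x with |TQ| = 19.6 and Q on the −y side, so Q = (0.000, -19.60). The virtual corner opposite T is at (-63.10, -19.60). Since A1 is tangent to NM there, DM ⟂ NM and since A1 is tangent to RQ there, DR ⟂ RQ, with radius 4.0, so the center D sits 4.0 in from both sides at D = (-59.10, -15.60). That places the tangent points at M = (-63.10, -15.60) on NM and R = (-59.10, -19.60) on RQ. Then |TR| = |R − T| = 62.27.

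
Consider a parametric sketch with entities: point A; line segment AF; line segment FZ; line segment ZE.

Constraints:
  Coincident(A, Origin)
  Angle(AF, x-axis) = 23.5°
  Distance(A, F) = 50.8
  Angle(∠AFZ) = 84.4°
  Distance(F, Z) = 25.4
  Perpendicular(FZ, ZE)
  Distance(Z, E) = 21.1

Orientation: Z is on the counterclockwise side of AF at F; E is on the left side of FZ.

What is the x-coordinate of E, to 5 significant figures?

15.797

∠AFZ = 84.4°, so FZ runs at 23.5° + (180° − 84.4°) = 119.10° from the x-axis; with |FZ| = 25.4, Z = F + 25.4·(cos 119.10°, sin 119.10°) = (34.234, 42.450). FZ ⟂ ZE; with |ZE| = 21.1 on the left of FZ, E = Z + 21.1·(-0.87377, -0.48634) = (15.797, 32.189). So E.x = 15.797.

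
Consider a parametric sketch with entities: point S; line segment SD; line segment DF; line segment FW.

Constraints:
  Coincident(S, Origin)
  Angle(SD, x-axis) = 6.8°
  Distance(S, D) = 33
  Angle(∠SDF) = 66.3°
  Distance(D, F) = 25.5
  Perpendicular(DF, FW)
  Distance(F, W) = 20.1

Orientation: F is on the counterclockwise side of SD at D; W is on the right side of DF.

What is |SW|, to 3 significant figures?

51.8

∠SDF = 66.3°, so DF runs at 6.8° + (180° − 66.3°) = 120° from the x-axis; with |DF| = 25.5, F = D + 25.5·(cos 120°, sin 120°) = (19.8, 25.9). DF is perpendicular to FW; with |FW| = 20.1 on the right of DF, W = F + 20.1·(0.862, 0.508) = (37.1, 36.1). Then |SW| = |W − S| = 51.8.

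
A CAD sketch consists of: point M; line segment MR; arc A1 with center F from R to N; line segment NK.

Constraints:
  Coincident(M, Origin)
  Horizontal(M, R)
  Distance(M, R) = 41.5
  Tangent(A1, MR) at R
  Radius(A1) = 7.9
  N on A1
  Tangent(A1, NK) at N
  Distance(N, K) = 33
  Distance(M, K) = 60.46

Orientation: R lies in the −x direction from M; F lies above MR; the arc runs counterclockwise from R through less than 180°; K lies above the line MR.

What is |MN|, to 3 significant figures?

35.5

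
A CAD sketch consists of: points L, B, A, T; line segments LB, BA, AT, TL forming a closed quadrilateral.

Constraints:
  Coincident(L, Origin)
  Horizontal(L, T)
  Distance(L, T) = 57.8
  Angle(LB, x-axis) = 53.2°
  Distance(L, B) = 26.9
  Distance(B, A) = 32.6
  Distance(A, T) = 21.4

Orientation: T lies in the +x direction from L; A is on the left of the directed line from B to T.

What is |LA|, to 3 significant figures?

52.3

Checks: LB at 53.20° ✓; |BA| = 32.60 ✓; |AT| = 21.40 ✓.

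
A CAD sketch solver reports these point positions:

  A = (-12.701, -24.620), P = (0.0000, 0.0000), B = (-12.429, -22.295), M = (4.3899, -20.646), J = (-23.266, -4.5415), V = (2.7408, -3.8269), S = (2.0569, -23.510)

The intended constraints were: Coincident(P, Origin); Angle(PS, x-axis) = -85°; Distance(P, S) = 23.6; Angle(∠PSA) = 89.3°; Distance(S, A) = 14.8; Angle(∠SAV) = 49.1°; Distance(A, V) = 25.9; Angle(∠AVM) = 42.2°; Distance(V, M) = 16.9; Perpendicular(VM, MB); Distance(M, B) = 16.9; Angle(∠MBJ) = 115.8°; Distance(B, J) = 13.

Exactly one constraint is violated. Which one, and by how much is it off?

Distance(B, J) = 13 — off by 7.80.

P = (0.00, 0.00) ✓; PS at -85.00° ✓; |PS| = 23.60 ✓; ∠PSA = 89.30° ✓; |SA| = 14.80 ✓; ∠SAV = 49.10° ✓; |AV| = 25.90 ✓; ∠AVM = 42.20° ✓; |VM| = 16.90 ✓; ∠(VM, MB) = 90.00° ✓; |MB| = 16.90 ✓; ∠MBJ = 115.8° ✓; |BJ| = 20.80 ✗.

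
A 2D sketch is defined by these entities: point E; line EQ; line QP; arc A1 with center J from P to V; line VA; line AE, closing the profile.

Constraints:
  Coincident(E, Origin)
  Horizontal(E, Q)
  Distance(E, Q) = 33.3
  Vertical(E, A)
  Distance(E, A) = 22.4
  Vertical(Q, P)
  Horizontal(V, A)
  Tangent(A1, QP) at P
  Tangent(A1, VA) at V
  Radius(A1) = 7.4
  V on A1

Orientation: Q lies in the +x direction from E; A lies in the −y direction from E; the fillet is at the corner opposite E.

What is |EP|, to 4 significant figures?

36.52

The virtual corner opposite E is at (33.30, -22.40). Since A1 is tangent to QP there, JP ⟂ QP and since A1 is tangent to VA there, JV ⟂ VA, with radius 7.4, so the center J sits 7.4 in from both sides at J = (25.90, -15.00). That places the tangent points at P = (33.30, -15.00) on QP and V = (25.90, -22.40) on VA. Then |EP| = |P − E| = 36.52.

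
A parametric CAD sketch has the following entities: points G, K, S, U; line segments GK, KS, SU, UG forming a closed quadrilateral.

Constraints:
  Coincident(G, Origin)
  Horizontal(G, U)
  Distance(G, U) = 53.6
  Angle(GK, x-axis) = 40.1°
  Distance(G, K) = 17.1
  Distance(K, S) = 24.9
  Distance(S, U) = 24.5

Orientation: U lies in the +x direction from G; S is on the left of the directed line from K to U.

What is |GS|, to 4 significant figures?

41.13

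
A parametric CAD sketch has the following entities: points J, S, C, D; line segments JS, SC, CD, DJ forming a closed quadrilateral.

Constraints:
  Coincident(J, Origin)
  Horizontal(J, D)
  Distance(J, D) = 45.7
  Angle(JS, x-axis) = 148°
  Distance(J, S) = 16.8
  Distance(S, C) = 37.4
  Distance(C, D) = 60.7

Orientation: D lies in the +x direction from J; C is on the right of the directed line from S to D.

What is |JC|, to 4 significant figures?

29.16

J is at the origin; JD is horizontal with |JD| = 45.7 and D in +x, so D = (45.7, 0). JS runs at 148.0° with |JS| = 16.8, so S = (-14.25, 8.903). C is determined by |SC| = 37.4 and |CD| = 60.7 together: it lies at the intersection of circle(S, 37.4) and circle(D, 60.7). With |SD| = 60.60, the foot of the radical line on SD is 11.44 from S and the perpendicular offset is √(37.4² − 11.44²) = 35.61. Taking the right-of-SD solution: C = (-8.157, -28.00).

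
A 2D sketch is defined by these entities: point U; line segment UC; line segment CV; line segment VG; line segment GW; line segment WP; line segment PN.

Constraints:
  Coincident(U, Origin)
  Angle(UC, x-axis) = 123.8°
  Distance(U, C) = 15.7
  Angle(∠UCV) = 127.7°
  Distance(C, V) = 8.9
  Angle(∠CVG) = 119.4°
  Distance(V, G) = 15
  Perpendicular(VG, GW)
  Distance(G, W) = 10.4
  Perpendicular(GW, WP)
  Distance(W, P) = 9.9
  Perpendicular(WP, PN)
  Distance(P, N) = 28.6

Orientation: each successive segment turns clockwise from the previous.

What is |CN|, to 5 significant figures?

27.627

U is at the origin; UC runs at 123.8° with length 15.7, so C = (-8.7338, 13.046). ∠UCV = 127.7° gives CV at 71.500° from the x-axis; with |CV| = 8.9, V = (-5.9098, 21.487). ∠CVG = 119.4° gives VG at 10.900° from the x-axis; with |VG| = 15.0, G = (8.8196, 24.323). The perpendicularity gives GW at right angles to VG, so GW runs at -79.100°; with |GW| = 10.4, W = (10.786, 14.111). GW is perpendicular to WP, so WP runs at -169.10°; with |WP| = 9.9, P = (1.0648, 12.239). WP is perpendicular to PN, so PN runs at 100.90°; with |PN| = 28.6, N = (-4.3434, 40.323). Then |CN| = |N − C| = 27.627.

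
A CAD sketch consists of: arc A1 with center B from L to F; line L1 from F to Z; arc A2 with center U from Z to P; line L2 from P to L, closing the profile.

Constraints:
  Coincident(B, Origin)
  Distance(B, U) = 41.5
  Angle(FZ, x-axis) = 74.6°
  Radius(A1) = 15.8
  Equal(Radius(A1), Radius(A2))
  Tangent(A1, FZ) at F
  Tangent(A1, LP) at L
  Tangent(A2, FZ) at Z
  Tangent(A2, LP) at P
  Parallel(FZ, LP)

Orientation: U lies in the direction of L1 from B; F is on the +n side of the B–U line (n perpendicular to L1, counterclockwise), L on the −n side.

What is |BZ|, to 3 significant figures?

44.4

The slot axis is L1's direction at 74.6°, so u = (cos 74.6°, sin 74.6°) = (0.266, 0.964) and n = (−sin 74.6°, cos 74.6°) = (-0.964, 0.266). B is at the origin and U lies 41.5 along u from B, so U = 41.5·u = (11.0, 40.0). Tangency of A1 to both parallel lines with radius 15.8 puts F and L at B ± 15.8·n: F = (-15.2, 4.20), L = (15.2, -4.20). Equal radii place Z and P the same way about U: Z = U + 15.8·n = (-4.21, 44.2), P = U − 15.8·n = (26.3, 35.8). Then |BZ| = |Z − B| = 44.4.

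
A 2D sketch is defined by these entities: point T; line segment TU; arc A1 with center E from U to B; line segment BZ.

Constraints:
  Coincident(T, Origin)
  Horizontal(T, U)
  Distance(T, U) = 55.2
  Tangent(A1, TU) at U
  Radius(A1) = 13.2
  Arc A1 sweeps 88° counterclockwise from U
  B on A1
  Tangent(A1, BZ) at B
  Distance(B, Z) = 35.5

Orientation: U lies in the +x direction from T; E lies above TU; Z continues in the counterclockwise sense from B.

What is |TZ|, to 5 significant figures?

84.696

T is at the origin; TU is horizontal with |TU| = 55.2 and U on the +x side, so U = (55.200, 0.0000). Tangency of A1 to TU means the radius EU is perpendicular to TU, so E = U + (0, 13.2) = (55.200, 13.200). On A1, U sits at bearing -90° from E; an 88° counterclockwise sweep puts B at bearing -2°, so B = E + 13.2·(cos -2°, sin -2°) = (68.392, 12.739). Tangency of A1 to BZ means the radius EB is perpendicular to BZ, so BZ runs along (−sin -2°, cos -2°); with |BZ| = 35.5, Z = (69.631, 48.218). Then |TZ| = |Z − T| = 84.696.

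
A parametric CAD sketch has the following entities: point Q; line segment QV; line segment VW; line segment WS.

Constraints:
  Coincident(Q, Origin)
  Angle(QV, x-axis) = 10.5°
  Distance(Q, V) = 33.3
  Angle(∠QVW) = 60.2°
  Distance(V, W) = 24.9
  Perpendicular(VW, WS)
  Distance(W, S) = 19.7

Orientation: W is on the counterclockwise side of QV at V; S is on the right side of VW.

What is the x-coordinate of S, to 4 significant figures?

31.66

Q is at the origin; QV runs at 10.5° with length 33.3, so V = 33.3·(cos 10.5°, sin 10.5°) = (32.74, 6.068). ∠QVW = 60.2°, so VW runs at 10.5° + (180° − 60.2°) = 130.3° from the x-axis; with |VW| = 24.9, W = V + 24.9·(cos 130.3°, sin 130.3°) = (16.64, 25.06). The perpendicularity gives WS at right angles to VW; with |WS| = 19.7 on the right of VW, S = W + 19.7·(0.7627, 0.6468) = (31.66, 37.80). So S.x = 31.66.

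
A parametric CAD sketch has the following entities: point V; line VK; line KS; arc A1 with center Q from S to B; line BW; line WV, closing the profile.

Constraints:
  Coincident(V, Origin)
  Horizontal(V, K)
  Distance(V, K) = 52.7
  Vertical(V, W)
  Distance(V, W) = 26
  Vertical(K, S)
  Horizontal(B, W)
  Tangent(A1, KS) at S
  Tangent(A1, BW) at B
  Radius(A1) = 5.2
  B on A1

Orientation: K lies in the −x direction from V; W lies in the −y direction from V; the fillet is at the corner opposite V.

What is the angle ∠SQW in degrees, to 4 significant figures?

173.8°

The virtual corner opposite V is at (-52.70, -26.00). Tangency of A1 to KS means the radius QS is perpendicular to KS and A1 meets BW tangentially, so QB is at right angles to BW, with radius 5.2, so the center Q sits 5.2 in from both sides at Q = (-47.50, -20.80). That places the tangent points at S = (-52.70, -20.80) on KS and B = (-47.50, -26.00) on BW. Then cos ∠SQW = QS·QW / (|QS||QW|), giving 173.8°.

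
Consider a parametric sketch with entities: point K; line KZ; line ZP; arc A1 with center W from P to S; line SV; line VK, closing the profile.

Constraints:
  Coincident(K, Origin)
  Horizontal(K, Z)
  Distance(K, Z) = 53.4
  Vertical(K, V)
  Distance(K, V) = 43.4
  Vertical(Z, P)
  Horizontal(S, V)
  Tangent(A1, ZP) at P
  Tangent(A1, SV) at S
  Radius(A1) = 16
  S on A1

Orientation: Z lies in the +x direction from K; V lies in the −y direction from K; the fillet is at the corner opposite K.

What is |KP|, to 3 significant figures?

60.0

K is at the origin; K and Z share the same y with |KZ| = 53.4 and Z on the +x side, so Z = (53.4, 0.00). K and V share the same x with |KV| = 43.4 and V on the −y side, so V = (0.00, -43.4). The virtual corner opposite K is at (53.4, -43.4). A1 meets ZP tangentially, so WP is at right angles to ZP and A1 meets SV tangentially, so WS is at right angles to SV, with radius 16.0, so the center W sits 16.0 in from both sides at W = (37.4, -27.4). That places the tangent points at P = (53.4, -27.4) on ZP and S = (37.4, -43.4) on SV. Then |KP| = |P − K| = 60.0.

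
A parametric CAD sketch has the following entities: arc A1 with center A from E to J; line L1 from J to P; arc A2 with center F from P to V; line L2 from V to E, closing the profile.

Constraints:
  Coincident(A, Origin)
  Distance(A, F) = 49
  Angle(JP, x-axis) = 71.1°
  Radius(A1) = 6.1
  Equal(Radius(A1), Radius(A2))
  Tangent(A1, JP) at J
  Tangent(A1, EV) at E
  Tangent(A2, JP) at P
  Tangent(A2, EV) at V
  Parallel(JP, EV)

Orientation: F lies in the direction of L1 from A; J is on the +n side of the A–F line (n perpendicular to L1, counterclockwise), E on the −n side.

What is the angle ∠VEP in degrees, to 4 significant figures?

13.98°

The slot axis is L1's direction at 71.1°, so u = (cos 71.1°, sin 71.1°) = (0.3239, 0.9461) and n = (−sin 71.1°, cos 71.1°) = (-0.9461, 0.3239). A is at the origin and F lies 49.0 along u from A, so F = 49.0·u = (15.87, 46.36). Tangency of A1 to both parallel lines with radius 6.1 puts J and E at A ± 6.1·n: J = (-5.771, 1.976), E = (5.771, -1.976). Equal radii place P and V the same way about F: P = F + 6.1·n = (10.10, 48.33), V = F − 6.1·n = (21.64, 44.38). Then cos ∠VEP = EV·EP / (|EV||EP|), giving 13.98°.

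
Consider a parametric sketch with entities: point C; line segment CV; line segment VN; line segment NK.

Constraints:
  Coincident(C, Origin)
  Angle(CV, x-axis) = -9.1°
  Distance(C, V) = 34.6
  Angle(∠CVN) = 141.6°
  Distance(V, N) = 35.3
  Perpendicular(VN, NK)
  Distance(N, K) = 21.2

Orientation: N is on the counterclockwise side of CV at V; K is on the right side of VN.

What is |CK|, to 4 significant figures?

75.62

C is at the origin; CV runs at -9.1° with length 34.6, so V = 34.6·(cos -9.1°, sin -9.1°) = (34.16, -5.472). ∠CVN = 141.6°, so VN runs at -9.1° + (180° − 141.6°) = 29.30° from the x-axis; with |VN| = 35.3, N = V + 35.3·(cos 29.30°, sin 29.30°) = (64.95, 11.80). VN is perpendicular to NK; with |NK| = 21.2 on the right of VN, K = N + 21.2·(0.4894, -0.8721) = (75.32, -6.685). Then |CK| = |K − C| = 75.62.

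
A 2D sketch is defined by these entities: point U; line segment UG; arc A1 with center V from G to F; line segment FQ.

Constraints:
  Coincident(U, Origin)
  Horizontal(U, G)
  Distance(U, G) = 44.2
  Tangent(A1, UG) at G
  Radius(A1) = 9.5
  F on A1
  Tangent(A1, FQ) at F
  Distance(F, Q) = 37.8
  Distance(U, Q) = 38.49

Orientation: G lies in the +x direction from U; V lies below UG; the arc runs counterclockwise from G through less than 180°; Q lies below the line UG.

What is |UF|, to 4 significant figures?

36.58

U is at the origin; U and G share the same y with |UG| = 44.2 and G on the +x side, so G = (44.20, 0.000). Since A1 is tangent to UG there, VG ⟂ UG, so V = G + (0, -9.5) = (44.20, -9.500). Since VF ⟂ FQ (tangency), |VQ| = √(9.5² + 37.8²) = 38.98 regardless of where F sits on A1. So Q lies on both circle(U, 38.49) and circle(V, 38.98); the below-UG intersection is Q = (15.08, -35.41). F is the foot of the tangent from Q: F = (36.35, -4.157).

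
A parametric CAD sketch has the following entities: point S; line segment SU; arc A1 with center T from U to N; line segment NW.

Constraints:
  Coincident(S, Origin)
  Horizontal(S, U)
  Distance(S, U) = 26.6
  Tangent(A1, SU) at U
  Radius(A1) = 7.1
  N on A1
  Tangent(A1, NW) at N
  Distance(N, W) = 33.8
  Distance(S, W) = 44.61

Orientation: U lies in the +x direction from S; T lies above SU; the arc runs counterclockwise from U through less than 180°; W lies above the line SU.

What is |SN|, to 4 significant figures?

34.53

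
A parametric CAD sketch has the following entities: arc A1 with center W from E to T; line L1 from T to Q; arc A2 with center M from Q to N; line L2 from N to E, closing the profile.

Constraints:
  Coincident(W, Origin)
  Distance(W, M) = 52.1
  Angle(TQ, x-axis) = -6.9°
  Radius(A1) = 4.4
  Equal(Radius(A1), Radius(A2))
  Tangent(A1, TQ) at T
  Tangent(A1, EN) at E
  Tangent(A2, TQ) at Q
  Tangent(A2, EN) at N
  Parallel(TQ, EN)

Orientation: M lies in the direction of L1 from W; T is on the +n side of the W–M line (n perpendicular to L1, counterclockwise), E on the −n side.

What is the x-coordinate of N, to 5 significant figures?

51.194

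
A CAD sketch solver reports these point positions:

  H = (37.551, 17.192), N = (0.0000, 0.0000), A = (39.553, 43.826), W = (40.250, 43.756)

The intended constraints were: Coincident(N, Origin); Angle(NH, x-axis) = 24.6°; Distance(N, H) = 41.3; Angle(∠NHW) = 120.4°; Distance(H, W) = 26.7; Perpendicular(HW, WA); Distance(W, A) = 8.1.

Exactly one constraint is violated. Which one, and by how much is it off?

Distance(W, A) = 8.1 — off by 7.40.

N = (0.00, 0.00) ✓; NH at 24.60° ✓; |NH| = 41.30 ✓; ∠NHW = 120.4° ✓; |HW| = 26.70 ✓; ∠(HW, WA) = 90.07° ✓; |WA| = 0.7005 ✗.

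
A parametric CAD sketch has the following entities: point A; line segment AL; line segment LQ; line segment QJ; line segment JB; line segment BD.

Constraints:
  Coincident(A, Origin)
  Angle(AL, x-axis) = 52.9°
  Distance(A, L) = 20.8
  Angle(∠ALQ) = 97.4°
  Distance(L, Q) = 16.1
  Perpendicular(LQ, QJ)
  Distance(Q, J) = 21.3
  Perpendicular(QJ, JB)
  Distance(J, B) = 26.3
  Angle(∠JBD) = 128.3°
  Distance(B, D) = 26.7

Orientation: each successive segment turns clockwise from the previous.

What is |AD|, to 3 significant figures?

31.5

A is at the origin; AL runs at 52.9° with length 20.8, so L = (12.5, 16.6). ∠ALQ = 97.4° gives LQ at -29.7° from the x-axis; with |LQ| = 16.1, Q = (26.5, 8.61). LQ ⟂ QJ, so QJ runs at -120°; with |QJ| = 21.3, J = (16.0, -9.89). QJ is perpendicular to JB, so JB runs at 150°; with |JB| = 26.3, B = (-6.87, 3.14). ∠JBD = 128.3° gives BD at 98.6° from the x-axis; with |BD| = 26.7, D = (-10.9, 29.5). Then |AD| = |D − A| = 31.5.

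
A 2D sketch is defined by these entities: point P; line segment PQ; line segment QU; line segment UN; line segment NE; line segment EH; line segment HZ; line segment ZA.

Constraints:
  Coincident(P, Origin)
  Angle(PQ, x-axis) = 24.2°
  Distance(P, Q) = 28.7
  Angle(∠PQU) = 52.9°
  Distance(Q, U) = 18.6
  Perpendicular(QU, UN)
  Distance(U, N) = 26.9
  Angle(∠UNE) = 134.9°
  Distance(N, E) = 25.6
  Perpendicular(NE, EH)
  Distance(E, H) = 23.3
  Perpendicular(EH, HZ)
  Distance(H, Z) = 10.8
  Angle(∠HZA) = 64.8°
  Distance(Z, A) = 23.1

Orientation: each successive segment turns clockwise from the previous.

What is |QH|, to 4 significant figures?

32.64

P is at the origin; PQ runs at 24.2° with length 28.7, so Q = (26.18, 11.76). ∠PQU = 52.9° gives QU at -102.9° from the x-axis; with |QU| = 18.6, U = (22.03, -6.366). QU is perpendicular to UN, so UN runs at 167.1°; with |UN| = 26.9, N = (-4.196, -0.3603). ∠UNE = 134.9° gives NE at 122.0° from the x-axis; with |NE| = 25.6, E = (-17.76, 21.35). NE ⟂ EH, so EH runs at 32.00°; with |EH| = 23.3, H = (1.998, 33.70). Then |QH| = |H − Q| = 32.64.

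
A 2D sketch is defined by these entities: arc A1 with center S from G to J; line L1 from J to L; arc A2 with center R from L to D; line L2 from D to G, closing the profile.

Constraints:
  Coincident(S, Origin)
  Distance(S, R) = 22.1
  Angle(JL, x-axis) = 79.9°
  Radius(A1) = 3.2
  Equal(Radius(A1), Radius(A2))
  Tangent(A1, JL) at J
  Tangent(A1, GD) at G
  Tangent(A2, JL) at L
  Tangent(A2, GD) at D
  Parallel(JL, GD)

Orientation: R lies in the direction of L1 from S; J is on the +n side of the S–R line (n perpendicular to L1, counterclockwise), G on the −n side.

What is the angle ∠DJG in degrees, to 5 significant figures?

73.849°

The slot axis is L1's direction at 79.9°, so u = (cos 79.9°, sin 79.9°) = (0.17537, 0.98450) and n = (−sin 79.9°, cos 79.9°) = (-0.98450, 0.17537). S is at the origin and R lies 22.1 along u from S, so R = 22.1·u = (3.8756, 21.758). Tangency of A1 to both parallel lines with radius 3.2 puts J and G at S ± 3.2·n: J = (-3.1504, 0.56117), G = (3.1504, -0.56117). Equal radii place L and D the same way about R: L = R + 3.2·n = (0.72519, 22.319), D = R − 3.2·n = (7.0260, 21.196). Then cos ∠DJG = JD·JG / (|JD||JG|), giving 73.849°.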